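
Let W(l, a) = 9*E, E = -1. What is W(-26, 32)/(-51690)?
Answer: 3/17230 ≈ 0.00017411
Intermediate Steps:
W(l, a) = -9 (W(l, a) = 9*(-1) = -9)
W(-26, 32)/(-51690) = -9/(-51690) = -9*(-1/51690) = 3/17230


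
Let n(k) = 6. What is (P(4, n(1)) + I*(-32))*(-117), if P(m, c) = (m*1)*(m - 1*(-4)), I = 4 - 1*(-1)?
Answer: 14976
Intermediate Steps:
I = 5 (I = 4 + 1 = 5)
P(m, c) = m*(4 + m) (P(m, c) = m*(m + 4) = m*(4 + m))
(P(4, n(1)) + I*(-32))*(-117) = (4*(4 + 4) + 5*(-32))*(-117) = (4*8 - 160)*(-117) = (32 - 160)*(-117) = -128*(-117) = 14976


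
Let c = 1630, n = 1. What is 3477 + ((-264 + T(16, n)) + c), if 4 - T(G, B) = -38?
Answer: 4885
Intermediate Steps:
T(G, B) = 42 (T(G, B) = 4 - 1*(-38) = 4 + 38 = 42)
3477 + ((-264 + T(16, n)) + c) = 3477 + ((-264 + 42) + 1630) = 3477 + (-222 + 1630) = 3477 + 1408 = 4885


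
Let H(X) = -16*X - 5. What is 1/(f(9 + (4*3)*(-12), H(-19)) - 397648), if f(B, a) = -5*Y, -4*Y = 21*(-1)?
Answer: -4/1590697 ≈ -2.5146e-6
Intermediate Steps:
H(X) = -5 - 16*X
Y = 21/4 (Y = -21*(-1)/4 = -¼*(-21) = 21/4 ≈ 5.2500)
f(B, a) = -105/4 (f(B, a) = -5*21/4 = -105/4)
1/(f(9 + (4*3)*(-12), H(-19)) - 397648) = 1/(-105/4 - 397648) = 1/(-1590697/4) = -4/1590697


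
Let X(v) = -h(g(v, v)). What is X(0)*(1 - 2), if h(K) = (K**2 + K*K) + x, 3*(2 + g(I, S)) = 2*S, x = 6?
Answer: 14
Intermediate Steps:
g(I, S) = -2 + 2*S/3 (g(I, S) = -2 + (2*S)/3 = -2 + 2*S/3)
h(K) = 6 + 2*K**2 (h(K) = (K**2 + K*K) + 6 = (K**2 + K**2) + 6 = 2*K**2 + 6 = 6 + 2*K**2)
X(v) = -6 - 2*(-2 + 2*v/3)**2 (X(v) = -(6 + 2*(-2 + 2*v/3)**2) = -6 - 2*(-2 + 2*v/3)**2)
X(0)*(1 - 2) = (-6 - 8*(-3 + 0)**2/9)*(1 - 2) = (-6 - 8/9*(-3)**2)*(-1) = (-6 - 8/9*9)*(-1) = (-6 - 8)*(-1) = -14*(-1) = 14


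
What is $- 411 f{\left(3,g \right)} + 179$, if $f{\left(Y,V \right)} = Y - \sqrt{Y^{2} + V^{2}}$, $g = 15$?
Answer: $-1054 + 1233 \sqrt{26} \approx 5233.1$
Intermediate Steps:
$f{\left(Y,V \right)} = Y - \sqrt{V^{2} + Y^{2}}$
$- 411 f{\left(3,g \right)} + 179 = - 411 \left(3 - \sqrt{15^{2} + 3^{2}}\right) + 179 = - 411 \left(3 - \sqrt{225 + 9}\right) + 179 = - 411 \left(3 - \sqrt{234}\right) + 179 = - 411 \left(3 - 3 \sqrt{26}\right) + 179 = \left(-1233 + 1233 \sqrt{26}\right) + 179 = -1054 + 1233 \sqrt{26}$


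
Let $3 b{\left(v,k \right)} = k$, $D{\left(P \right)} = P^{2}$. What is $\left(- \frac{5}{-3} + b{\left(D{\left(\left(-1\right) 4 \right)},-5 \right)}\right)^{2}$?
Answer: $0$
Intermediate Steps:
$b{\left(v,k \right)} = \frac{k}{3}$
$\left(- \frac{5}{-3} + b{\left(D{\left(\left(-1\right) 4 \right)},-5 \right)}\right)^{2} = \left(- \frac{5}{-3} + \frac{1}{3} \left(-5\right)\right)^{2} = \left(\left(-5\right) \left(- \frac{1}{3}\right) - \frac{5}{3}\right)^{2} = \left(\frac{5}{3} - \frac{5}{3}\right)^{2} = 0^{2} = 0$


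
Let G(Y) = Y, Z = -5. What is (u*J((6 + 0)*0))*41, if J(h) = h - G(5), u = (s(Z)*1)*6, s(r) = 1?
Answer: -1230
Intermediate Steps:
u = 6 (u = (1*1)*6 = 1*6 = 6)
J(h) = -5 + h (J(h) = h - 1*5 = h - 5 = -5 + h)
(u*J((6 + 0)*0))*41 = (6*(-5 + (6 + 0)*0))*41 = (6*(-5 + 6*0))*41 = (6*(-5 + 0))*41 = (6*(-5))*41 = -30*41 = -1230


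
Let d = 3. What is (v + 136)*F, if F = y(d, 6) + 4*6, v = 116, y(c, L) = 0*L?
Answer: 6048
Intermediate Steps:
y(c, L) = 0
F = 24 (F = 0 + 4*6 = 0 + 24 = 24)
(v + 136)*F = (116 + 136)*24 = 252*24 = 6048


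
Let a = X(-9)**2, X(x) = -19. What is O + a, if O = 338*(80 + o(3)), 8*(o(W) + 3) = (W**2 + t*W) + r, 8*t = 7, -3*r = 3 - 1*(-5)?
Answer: 2569487/96 ≈ 26766.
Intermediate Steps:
r = -8/3 (r = -(3 - 1*(-5))/3 = -(3 + 5)/3 = -1/3*8 = -8/3 ≈ -2.6667)
t = 7/8 (t = (1/8)*7 = 7/8 ≈ 0.87500)
o(W) = -10/3 + W**2/8 + 7*W/64 (o(W) = -3 + ((W**2 + 7*W/8) - 8/3)/8 = -3 + (-8/3 + W**2 + 7*W/8)/8 = -3 + (-1/3 + W**2/8 + 7*W/64) = -10/3 + W**2/8 + 7*W/64)
O = 2534831/96 (O = 338*(80 + (-10/3 + (1/8)*3**2 + (7/64)*3)) = 338*(80 + (-10/3 + (1/8)*9 + 21/64)) = 338*(80 + (-10/3 + 9/8 + 21/64)) = 338*(80 - 361/192) = 338*(14999/192) = 2534831/96 ≈ 26405.)
a = 361 (a = (-19)**2 = 361)
O + a = 2534831/96 + 361 = 2569487/96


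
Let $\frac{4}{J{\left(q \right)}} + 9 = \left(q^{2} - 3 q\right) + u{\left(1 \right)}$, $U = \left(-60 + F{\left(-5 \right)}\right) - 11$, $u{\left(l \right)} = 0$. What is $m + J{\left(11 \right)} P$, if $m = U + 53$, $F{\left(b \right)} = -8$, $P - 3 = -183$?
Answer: $- \frac{2774}{79} \approx -35.114$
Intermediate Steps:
$P = -180$ ($P = 3 - 183 = -180$)
$U = -79$ ($U = \left(-60 - 8\right) - 11 = -68 - 11 = -79$)
$J{\left(q \right)} = \frac{4}{-9 + q^{2} - 3 q}$ ($J{\left(q \right)} = \frac{4}{-9 + \left(\left(q^{2} - 3 q\right) + 0\right)} = \frac{4}{-9 + \left(q^{2} - 3 q\right)} = \frac{4}{-9 + q^{2} - 3 q}$)
$m = -26$ ($m = -79 + 53 = -26$)
$m + J{\left(11 \right)} P = -26 + \frac{4}{-9 + 11^{2} - 33} \left(-180\right) = -26 + \frac{4}{-9 + 121 - 33} \left(-180\right) = -26 + \frac{4}{79} \left(-180\right) = -26 - \frac{720}{79} = - \frac{2774}{79}$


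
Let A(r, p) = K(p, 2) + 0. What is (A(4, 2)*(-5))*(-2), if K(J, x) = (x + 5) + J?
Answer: 90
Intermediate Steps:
K(J, x) = 5 + J + x (K(J, x) = (5 + x) + J = 5 + J + x)
A(r, p) = 7 + p (A(r, p) = (5 + p + 2) + 0 = (7 + p) + 0 = 7 + p)
(A(4, 2)*(-5))*(-2) = ((7 + 2)*(-5))*(-2) = (9*(-5))*(-2) = -45*(-2) = 90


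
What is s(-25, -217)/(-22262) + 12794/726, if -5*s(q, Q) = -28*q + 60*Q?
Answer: 70757791/4040553 ≈ 17.512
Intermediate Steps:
s(q, Q) = -12*Q + 28*q/5 (s(q, Q) = -(-28*q + 60*Q)/5 = -12*Q + 28*q/5)
s(-25, -217)/(-22262) + 12794/726 = (-12*(-217) + (28/5)*(-25))/(-22262) + 12794/726 = (2604 - 140)*(-1/22262) + 12794*(1/726) = 2464*(-1/22262) + 6397/363 = -1232/11131 + 6397/363 = 70757791/4040553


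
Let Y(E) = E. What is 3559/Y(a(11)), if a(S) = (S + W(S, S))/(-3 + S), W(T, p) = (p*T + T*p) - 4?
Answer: 28472/249 ≈ 114.35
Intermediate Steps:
W(T, p) = -4 + 2*T*p (W(T, p) = (T*p + T*p) - 4 = 2*T*p - 4 = -4 + 2*T*p)
a(S) = (-4 + S + 2*S**2)/(-3 + S) (a(S) = (S + (-4 + 2*S*S))/(-3 + S) = (S + (-4 + 2*S**2))/(-3 + S) = (-4 + S + 2*S**2)/(-3 + S))
3559/Y(a(11)) = 3559/(((-4 + 11 + 2*11**2)/(-3 + 11))) = 3559/(((-4 + 11 + 2*121)/8)) = 3559/(((-4 + 11 + 242)/8)) = 3559/(((1/8)*249)) = 3559/(249/8) = 3559*(8/249) = 28472/249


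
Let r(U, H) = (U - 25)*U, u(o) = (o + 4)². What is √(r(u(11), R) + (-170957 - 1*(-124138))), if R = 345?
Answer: I*√1819 ≈ 42.65*I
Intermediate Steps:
u(o) = (4 + o)²
r(U, H) = U*(-25 + U) (r(U, H) = (-25 + U)*U = U*(-25 + U))
√(r(u(11), R) + (-170957 - 1*(-124138))) = √((4 + 11)²*(-25 + (4 + 11)²) + (-170957 - 1*(-124138))) = √(15²*(-25 + 15²) + (-170957 + 124138)) = √(225*(-25 + 225) - 46819) = √(225*200 - 46819) = √(45000 - 46819) = √(-1819) = I*√1819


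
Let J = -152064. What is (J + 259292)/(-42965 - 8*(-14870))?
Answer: 107228/75995 ≈ 1.4110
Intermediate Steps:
(J + 259292)/(-42965 - 8*(-14870)) = (-152064 + 259292)/(-42965 - 8*(-14870)) = 107228/(-42965 + 118960) = 107228/75995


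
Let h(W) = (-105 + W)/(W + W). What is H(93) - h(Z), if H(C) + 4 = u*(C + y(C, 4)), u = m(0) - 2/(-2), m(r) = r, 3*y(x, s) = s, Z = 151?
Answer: 40852/453 ≈ 90.181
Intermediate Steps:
y(x, s) = s/3
h(W) = (-105 + W)/(2*W) (h(W) = (-105 + W)/((2*W)) = (-105 + W)*(1/(2*W)) = (-105 + W)/(2*W))
u = 1 (u = 0 - 2/(-2) = 0 - 2*(-1)/2 = 0 - 1*(-1) = 0 + 1 = 1)
H(C) = -8/3 + C (H(C) = -4 + 1*(C + (⅓)*4) = -4 + 1*(C + 4/3) = -4 + 1*(4/3 + C) = -4 + (4/3 + C) = -8/3 + C)
H(93) - h(Z) = (-8/3 + 93) - (-105 + 151)/(2*151) = 271/3 - 46/(2*151) = 271/3 - 1*23/151 = 271/3 - 23/151 = 40852/453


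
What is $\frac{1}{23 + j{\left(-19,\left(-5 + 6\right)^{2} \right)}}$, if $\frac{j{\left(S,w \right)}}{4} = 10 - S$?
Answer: $\frac{1}{139} \approx 0.0071942$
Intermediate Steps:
$j{\left(S,w \right)} = 40 - 4 S$ ($j{\left(S,w \right)} = 4 \left(10 - S\right) = 40 - 4 S$)
$\frac{1}{23 + j{\left(-19,\left(-5 + 6\right)^{2} \right)}} = \frac{1}{23 + \left(40 - -76\right)} = \frac{1}{23 + \left(40 + 76\right)} = \frac{1}{23 + 116} = \frac{1}{139}$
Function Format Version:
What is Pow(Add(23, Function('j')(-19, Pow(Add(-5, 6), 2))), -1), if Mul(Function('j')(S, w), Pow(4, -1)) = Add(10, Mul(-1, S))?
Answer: Rational(1, 139) ≈ 0.0071942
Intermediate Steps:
Function('j')(S, w) = Add(40, Mul(-4, S)) (Function('j')(S, w) = Mul(4, Add(10, Mul(-1, S))) = Add(40, Mul(-4, S)))
Pow(Add(23, Function('j')(-19, Pow(Add(-5, 6), 2))), -1) = Pow(Add(23, Add(40, Mul(-4, -19))), -1) = Pow(Add(23, Add(40, 76)), -1) = Pow(Add(23, 116), -1) = Pow(139, -1) = Rational(1, 139)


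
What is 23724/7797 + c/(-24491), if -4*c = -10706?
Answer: 373437209/127304218 ≈ 2.9334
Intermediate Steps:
c = 5353/2 (c = -1/4*(-10706) = 5353/2 ≈ 2676.5)
23724/7797 + c/(-24491) = 23724/7797 + (5353/2)/(-24491) = 23724*(1/7797) + (5353/2)*(-1/24491) = 7908/2599 - 5353/48982 = 373437209/127304218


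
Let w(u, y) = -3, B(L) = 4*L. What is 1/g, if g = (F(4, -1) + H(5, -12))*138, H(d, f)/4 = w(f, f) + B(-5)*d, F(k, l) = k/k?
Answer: -1/56718 ≈ -1.7631e-5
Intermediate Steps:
F(k, l) = 1
H(d, f) = -12 - 80*d (H(d, f) = 4*(-3 + (4*(-5))*d) = 4*(-3 - 20*d) = -12 - 80*d)
g = -56718 (g = (1 + (-12 - 80*5))*138 = (1 + (-12 - 400))*138 = (1 - 412)*138 = -411*138 = -56718)
1/g = 1/(-56718) = -1/56718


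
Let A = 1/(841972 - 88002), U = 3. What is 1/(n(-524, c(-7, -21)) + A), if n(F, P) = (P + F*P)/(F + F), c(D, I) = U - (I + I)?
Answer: 395080280/8872342499 ≈ 0.044529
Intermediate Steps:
A = 1/753970 ≈ 1.3263e-6
c(D, I) = 3 - 2*I (c(D, I) = 3 - (I + I) = 3 - 2*I)
n(F, P) = (P + F*P)/(2*F) (n(F, P) = (P + F*P)/((2*F)) = (P + F*P)*(1/(2*F)) = (P + F*P)/(2*F))
1/(n(-524, c(-7, -21)) + A) = 1/((1/2)*(3 - 2*(-21))*(1 - 524)/(-524) + 1/753970) = 1/((1/2)*(3 + 42)*(-1/524)*(-523) + 1/753970) = 1/((1/2)*45*(-1/524)*(-523) + 1/753970) = 1/(23535/1048 + 1/753970) = 1/(8872342499/395080280) = 395080280/8872342499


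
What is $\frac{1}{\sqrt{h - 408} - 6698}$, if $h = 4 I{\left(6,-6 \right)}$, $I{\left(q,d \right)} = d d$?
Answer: $- \frac{3349}{22431734} - \frac{i \sqrt{66}}{22431734} \approx -0.0001493 - 3.6217 \cdot 10^{-7} i$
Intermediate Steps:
$I{\left(q,d \right)} = d^{2}$
$h = 144$ ($h = 4 \left(-6\right)^{2} = 4 \cdot 36 = 144$)
$\frac{1}{\sqrt{h - 408} - 6698} = \frac{1}{\sqrt{144 - 408} - 6698} = \frac{1}{\sqrt{-264} - 6698} = \frac{1}{2 i \sqrt{66} - 6698} = \frac{1}{-6698 + 2 i \sqrt{66}}$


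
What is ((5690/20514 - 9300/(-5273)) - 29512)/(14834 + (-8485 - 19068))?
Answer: 228007268521/98272737537 ≈ 2.3201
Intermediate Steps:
((5690/20514 - 9300/(-5273)) - 29512)/(14834 + (-8485 - 19068)) = ((5690*(1/20514) - 9300*(-1/5273)) - 29512)/(14834 - 27553) = ((2845/10257 + 9300/5273) - 29512)/(-12719) = (110391785/54085161 - 29512)*(-1/12719) = -1596050879647/54085161*(-1/12719) = 228007268521/98272737537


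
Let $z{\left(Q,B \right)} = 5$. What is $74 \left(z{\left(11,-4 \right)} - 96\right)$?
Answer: $-6734$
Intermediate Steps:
$74 \left(z{\left(11,-4 \right)} - 96\right) = 74 \left(5 - 96\right) = 74 \left(-91\right) = -6734$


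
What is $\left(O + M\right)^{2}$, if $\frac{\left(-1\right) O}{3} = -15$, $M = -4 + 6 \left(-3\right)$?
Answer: $529$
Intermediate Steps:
$M = -22$ ($M = -4 - 18 = -22$)
$O = 45$ ($O = \left(-3\right) \left(-15\right) = 45$)
$\left(O + M\right)^{2} = \left(45 - 22\right)^{2} = 23^{2} = 529$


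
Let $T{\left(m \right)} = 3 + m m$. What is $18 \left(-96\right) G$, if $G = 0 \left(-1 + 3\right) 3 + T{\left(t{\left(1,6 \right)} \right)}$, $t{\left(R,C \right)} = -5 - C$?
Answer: $-214272$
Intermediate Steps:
$T{\left(m \right)} = 3 + m^{2}$
$G = 124$ ($G = 0 \left(-1 + 3\right) 3 + \left(3 + \left(-5 - 6\right)^{2}\right) = 0 \cdot 2 \cdot 3 + \left(3 + \left(-5 - 6\right)^{2}\right) = 0 \cdot 6 + \left(3 + \left(-11\right)^{2}\right) = 0 + \left(3 + 121\right) = 0 + 124 = 124$)
$18 \left(-96\right) G = 18 \left(-96\right) 124 = \left(-1728\right) 124 = -214272$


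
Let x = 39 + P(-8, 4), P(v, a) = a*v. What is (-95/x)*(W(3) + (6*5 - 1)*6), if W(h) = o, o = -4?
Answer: -16150/7 ≈ -2307.1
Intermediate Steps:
x = 7 (x = 39 + 4*(-8) = 39 - 32 = 7)
W(h) = -4
(-95/x)*(W(3) + (6*5 - 1)*6) = (-95/7)*(-4 + (6*5 - 1)*6) = (-95*⅐)*(-4 + (30 - 1)*6) = -95*(-4 + 29*6)/7 = -95*(-4 + 174)/7 = -95/7*170 = -16150/7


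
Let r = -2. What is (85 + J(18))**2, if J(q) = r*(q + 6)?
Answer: 1369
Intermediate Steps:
J(q) = -12 - 2*q (J(q) = -2*(q + 6) = -2*(6 + q) = -12 - 2*q)
(85 + J(18))**2 = (85 + (-12 - 2*18))**2 = (85 + (-12 - 36))**2 = (85 - 48)**2 = 37**2 = 1369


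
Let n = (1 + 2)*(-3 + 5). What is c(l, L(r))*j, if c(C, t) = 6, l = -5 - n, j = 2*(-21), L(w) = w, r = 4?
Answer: -252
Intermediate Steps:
n = 6 (n = 3*2 = 6)
j = -42
l = -11 (l = -5 - 1*6 = -5 - 6 = -11)
c(l, L(r))*j = 6*(-42) = -252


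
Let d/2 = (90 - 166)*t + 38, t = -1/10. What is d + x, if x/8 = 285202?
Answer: 11408536/5 ≈ 2.2817e+6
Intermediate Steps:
x = 2281616 (x = 8*285202 = 2281616)
t = -⅒ (t = (⅒)*(-1) = -⅒ ≈ -0.10000)
d = 456/5 (d = 2*((90 - 166)*(-⅒) + 38) = 2*(-76*(-⅒) + 38) = 2*(38/5 + 38) = 2*(228/5) = 456/5 ≈ 91.200)
d + x = 456/5 + 2281616 = 11408536/5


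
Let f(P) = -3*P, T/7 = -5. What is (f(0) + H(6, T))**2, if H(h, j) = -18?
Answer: 324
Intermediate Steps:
T = -35 (T = 7*(-5) = -35)
(f(0) + H(6, T))**2 = (-3*0 - 18)**2 = (0 - 18)**2 = (-18)**2 = 324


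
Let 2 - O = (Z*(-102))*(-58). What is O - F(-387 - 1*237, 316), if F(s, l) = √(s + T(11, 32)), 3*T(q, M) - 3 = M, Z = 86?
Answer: -508774 - I*√5511/3 ≈ -5.0877e+5 - 24.745*I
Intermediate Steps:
T(q, M) = 1 + M/3
F(s, l) = √(35/3 + s) (F(s, l) = √(s + (1 + (⅓)*32)) = √(s + (1 + 32/3)) = √(s + 35/3) = √(35/3 + s))
O = -508774 (O = 2 - 86*(-102)*(-58) = 2 - (-8772)*(-58) = 2 - 1*508776 = 2 - 508776 = -508774)
O - F(-387 - 1*237, 316) = -508774 - √(105 + 9*(-387 - 1*237))/3 = -508774 - √(105 + 9*(-387 - 237))/3 = -508774 - √(105 + 9*(-624))/3 = -508774 - √(105 - 5616)/3 = -508774 - √(-5511)/3 = -508774 - I*√5511/3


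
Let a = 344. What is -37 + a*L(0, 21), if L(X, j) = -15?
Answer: -5197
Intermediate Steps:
-37 + a*L(0, 21) = -37 + 344*(-15) = -37 - 5160 = -5197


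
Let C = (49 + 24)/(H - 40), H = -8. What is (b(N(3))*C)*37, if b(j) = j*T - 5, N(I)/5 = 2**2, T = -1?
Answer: 67525/48 ≈ 1406.8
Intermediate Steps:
N(I) = 20 (N(I) = 5*2**2 = 5*4 = 20)
b(j) = -5 - j (b(j) = j*(-1) - 5 = -j - 5 = -5 - j)
C = -73/48 (C = (49 + 24)/(-8 - 40) = 73/(-48) = 73*(-1/48) = -73/48 ≈ -1.5208)
(b(N(3))*C)*37 = ((-5 - 1*20)*(-73/48))*37 = ((-5 - 20)*(-73/48))*37 = -25*(-73/48)*37 = (1825/48)*37 = 67525/48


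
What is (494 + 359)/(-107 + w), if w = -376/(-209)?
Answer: -178277/21987 ≈ -8.1083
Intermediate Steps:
w = 376/209 (w = -376*(-1/209) = 376/209 ≈ 1.7990)
(494 + 359)/(-107 + w) = (494 + 359)/(-107 + 376/209) = 853/(-21987/209) = 853*(-209/21987) = -178277/21987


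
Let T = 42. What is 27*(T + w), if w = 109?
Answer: 4077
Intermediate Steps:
27*(T + w) = 27*(42 + 109) = 27*151 = 4077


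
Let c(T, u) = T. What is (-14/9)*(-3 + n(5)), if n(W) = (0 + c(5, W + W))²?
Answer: -308/9 ≈ -34.222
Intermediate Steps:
n(W) = 25 (n(W) = (0 + 5)² = 5² = 25)
(-14/9)*(-3 + n(5)) = (-14/9)*(-3 + 25) = -14*⅑*22 = -14/9*22 = -308/9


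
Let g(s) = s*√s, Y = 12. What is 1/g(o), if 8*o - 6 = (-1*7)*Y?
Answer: 8*I*√39/1521 ≈ 0.032847*I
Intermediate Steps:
o = -39/4 (o = ¾ + (-1*7*12)/8 = ¾ + (-7*12)/8 = ¾ + (⅛)*(-84) = ¾ - 21/2 = -39/4 ≈ -9.7500)
g(s) = s^(3/2)
1/g(o) = 1/((-39/4)^(3/2)) = 1/(-39*I*√39/8) = 8*I*√39/1521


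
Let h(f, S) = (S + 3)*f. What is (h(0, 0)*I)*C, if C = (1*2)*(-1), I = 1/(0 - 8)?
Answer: 0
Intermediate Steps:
I = -⅛ (I = 1/(-8) = -⅛ ≈ -0.12500)
C = -2 (C = 2*(-1) = -2)
h(f, S) = f*(3 + S) (h(f, S) = (3 + S)*f = f*(3 + S))
(h(0, 0)*I)*C = ((0*(3 + 0))*(-⅛))*(-2) = ((0*3)*(-⅛))*(-2) = (0*(-⅛))*(-2) = 0*(-2) = 0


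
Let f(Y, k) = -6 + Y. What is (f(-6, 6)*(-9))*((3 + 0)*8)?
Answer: 2592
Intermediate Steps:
(f(-6, 6)*(-9))*((3 + 0)*8) = ((-6 - 6)*(-9))*((3 + 0)*8) = (-12*(-9))*(3*8) = 108*24 = 2592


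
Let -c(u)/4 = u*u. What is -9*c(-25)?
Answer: 22500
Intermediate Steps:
c(u) = -4*u² (c(u) = -4*u*u = -4*u²)
-9*c(-25) = -(-36)*(-25)² = -(-36)*625 = -9*(-2500) = 22500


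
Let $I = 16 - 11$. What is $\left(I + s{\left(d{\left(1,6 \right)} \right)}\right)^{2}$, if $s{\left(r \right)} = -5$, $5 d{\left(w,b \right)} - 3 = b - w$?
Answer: $0$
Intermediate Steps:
$I = 5$
$d{\left(w,b \right)} = \frac{3}{5} - \frac{w}{5} + \frac{b}{5}$ ($d{\left(w,b \right)} = \frac{3}{5} + \frac{b - w}{5} = \frac{3}{5} + \left(- \frac{w}{5} + \frac{b}{5}\right) = \frac{3}{5} - \frac{w}{5} + \frac{b}{5}$)
$\left(I + s{\left(d{\left(1,6 \right)} \right)}\right)^{2} = \left(5 - 5\right)^{2} = 0^{2} = 0$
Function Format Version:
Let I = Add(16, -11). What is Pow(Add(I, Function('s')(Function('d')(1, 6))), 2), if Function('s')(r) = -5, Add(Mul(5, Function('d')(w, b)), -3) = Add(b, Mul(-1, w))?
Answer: 0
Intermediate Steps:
I = 5
Function('d')(w, b) = Add(Rational(3, 5), Mul(Rational(-1, 5), w), Mul(Rational(1, 5), b)) (Function('d')(w, b) = Add(Rational(3, 5), Mul(Rational(1, 5), Add(b, Mul(-1, w)))) = Add(Rational(3, 5), Add(Mul(Rational(-1, 5), w), Mul(Rational(1, 5), b))) = Add(Rational(3, 5), Mul(Rational(-1, 5), w), Mul(Rational(1, 5), b)))
Pow(Add(I, Function('s')(Function('d')(1, 6))), 2) = Pow(Add(5, -5), 2) = Pow(0, 2) = 0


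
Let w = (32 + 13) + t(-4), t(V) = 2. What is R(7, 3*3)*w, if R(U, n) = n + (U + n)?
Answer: 1175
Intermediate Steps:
w = 47 (w = (32 + 13) + 2 = 45 + 2 = 47)
R(U, n) = U + 2*n
R(7, 3*3)*w = (7 + 2*(3*3))*47 = (7 + 2*9)*47 = (7 + 18)*47 = 25*47 = 1175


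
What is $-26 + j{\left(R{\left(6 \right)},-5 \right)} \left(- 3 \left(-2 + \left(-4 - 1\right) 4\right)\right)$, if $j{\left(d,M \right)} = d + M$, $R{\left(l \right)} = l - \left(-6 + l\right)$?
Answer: $40$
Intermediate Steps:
$R{\left(l \right)} = 6$
$j{\left(d,M \right)} = M + d$
$-26 + j{\left(R{\left(6 \right)},-5 \right)} \left(- 3 \left(-2 + \left(-4 - 1\right) 4\right)\right) = -26 + \left(-5 + 6\right) \left(- 3 \left(-2 + \left(-4 - 1\right) 4\right)\right) = -26 + 1 \left(- 3 \left(-2 - 20\right)\right) = -26 + 1 \left(\left(-3\right) \left(-22\right)\right) = -26 + 1 \cdot 66 = -26 + 66 = 40$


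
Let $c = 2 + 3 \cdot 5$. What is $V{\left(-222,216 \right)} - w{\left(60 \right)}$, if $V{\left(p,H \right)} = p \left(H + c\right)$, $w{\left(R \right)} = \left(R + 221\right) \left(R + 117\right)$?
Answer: $-101463$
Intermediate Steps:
$w{\left(R \right)} = \left(117 + R\right) \left(221 + R\right)$ ($w{\left(R \right)} = \left(221 + R\right) \left(117 + R\right) = \left(117 + R\right) \left(221 + R\right)$)
$c = 17$ ($c = 2 + 15 = 17$)
$V{\left(p,H \right)} = p \left(17 + H\right)$ ($V{\left(p,H \right)} = p \left(H + 17\right) = p \left(17 + H\right)$)
$V{\left(-222,216 \right)} - w{\left(60 \right)} = - 222 \left(17 + 216\right) - \left(25857 + 60^{2} + 338 \cdot 60\right) = \left(-222\right) 233 - \left(25857 + 3600 + 20280\right) = -51726 - 49737 = -101463$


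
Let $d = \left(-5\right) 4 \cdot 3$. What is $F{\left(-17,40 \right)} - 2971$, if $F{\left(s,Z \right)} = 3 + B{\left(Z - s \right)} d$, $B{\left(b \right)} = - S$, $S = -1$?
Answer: $-3028$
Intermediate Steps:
$d = -60$ ($d = \left(-20\right) 3 = -60$)
$B{\left(b \right)} = 1$ ($B{\left(b \right)} = \left(-1\right) \left(-1\right) = 1$)
$F{\left(s,Z \right)} = -57$ ($F{\left(s,Z \right)} = 3 + 1 \left(-60\right) = 3 - 60 = -57$)
$F{\left(-17,40 \right)} - 2971 = -57 - 2971 = -3028$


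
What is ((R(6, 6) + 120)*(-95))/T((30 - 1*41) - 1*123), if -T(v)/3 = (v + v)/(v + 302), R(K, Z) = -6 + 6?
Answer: -159600/67 ≈ -2382.1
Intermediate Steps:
R(K, Z) = 0
T(v) = -6*v/(302 + v) (T(v) = -3*(v + v)/(v + 302) = -3*2*v/(302 + v) = -6*v/(302 + v))
((R(6, 6) + 120)*(-95))/T((30 - 1*41) - 1*123) = ((0 + 120)*(-95))/((-6*((30 - 1*41) - 1*123)/(302 + ((30 - 1*41) - 1*123)))) = (120*(-95))/((-6*((30 - 41) - 123)/(302 + ((30 - 41) - 123)))) = -11400*(-(302 + (-11 - 123))/(6*(-11 - 123))) = -11400/((-6*(-134)/(302 - 134))) = -11400/((-6*(-134)/168)) = -11400/((-6*(-134)*1/168)) = -11400/67/14 = -11400*14/67 = -159600/67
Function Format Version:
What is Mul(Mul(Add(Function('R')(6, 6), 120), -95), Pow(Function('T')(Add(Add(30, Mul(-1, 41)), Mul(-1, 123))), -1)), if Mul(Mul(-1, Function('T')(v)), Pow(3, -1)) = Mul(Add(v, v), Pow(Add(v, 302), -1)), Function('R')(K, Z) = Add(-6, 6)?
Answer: Rational(-159600, 67) ≈ -2382.1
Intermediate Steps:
Function('R')(K, Z) = 0
Function('T')(v) = Mul(-6, v, Pow(Add(302, v), -1)) (Function('T')(v) = Mul(-3, Mul(Add(v, v), Pow(Add(v, 302), -1))) = Mul(-3, Mul(Mul(2, v), Pow(Add(302, v), -1))) = Mul(-3, Mul(2, v, Pow(Add(302, v), -1))) = Mul(-6, v, Pow(Add(302, v), -1)))
Mul(Mul(Add(Function('R')(6, 6), 120), -95), Pow(Function('T')(Add(Add(30, Mul(-1, 41)), Mul(-1, 123))), -1)) = Mul(Mul(Add(0, 120), -95), Pow(Mul(-6, Add(Add(30, Mul(-1, 41)), Mul(-1, 123)), Pow(Add(302, Add(Add(30, Mul(-1, 41)), Mul(-1, 123))), -1)), -1)) = Mul(Mul(120, -95), Pow(Mul(-6, Add(Add(30, -41), -123), Pow(Add(302, Add(Add(30, -41), -123)), -1)), -1)) = Mul(-11400, Pow(Mul(-6, Add(-11, -123), Pow(Add(302, Add(-11, -123)), -1)), -1)) = Mul(-11400, Pow(Mul(-6, -134, Pow(Add(302, -134), -1)), -1)) = Mul(-11400, Pow(Mul(-6, -134, Pow(168, -1)), -1)) = Mul(-11400, Pow(Mul(-6, -134, Rational(1, 168)), -1)) = Mul(-11400, Pow(Rational(67, 14), -1)) = Mul(-11400, Rational(14, 67)) = Rational(-159600, 67)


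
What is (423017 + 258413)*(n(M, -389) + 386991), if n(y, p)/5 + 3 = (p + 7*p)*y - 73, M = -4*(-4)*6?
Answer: -754444543070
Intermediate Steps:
M = 96 (M = 16*6 = 96)
n(y, p) = -380 + 40*p*y (n(y, p) = -15 + 5*((p + 7*p)*y - 73) = -15 + 5*((8*p)*y - 73) = -15 + 5*(8*p*y - 73) = -15 + 5*(-73 + 8*p*y) = -15 + (-365 + 40*p*y) = -380 + 40*p*y)
(423017 + 258413)*(n(M, -389) + 386991) = (423017 + 258413)*((-380 + 40*(-389)*96) + 386991) = 681430*((-380 - 1493760) + 386991) = 681430*(-1494140 + 386991) = 681430*(-1107149) = -754444543070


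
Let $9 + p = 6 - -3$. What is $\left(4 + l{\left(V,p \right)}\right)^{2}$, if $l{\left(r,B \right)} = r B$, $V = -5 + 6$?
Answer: $16$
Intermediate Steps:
$p = 0$ ($p = -9 + \left(6 - -3\right) = -9 + \left(6 + 3\right) = -9 + 9 = 0$)
$V = 1$
$l{\left(r,B \right)} = B r$
$\left(4 + l{\left(V,p \right)}\right)^{2} = \left(4 + 0 \cdot 1\right)^{2} = \left(4 + 0\right)^{2} = 4^{2} = 16$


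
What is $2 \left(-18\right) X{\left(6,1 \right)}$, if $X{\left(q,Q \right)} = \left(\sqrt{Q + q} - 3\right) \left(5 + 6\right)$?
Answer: $1188 - 396 \sqrt{7} \approx 140.28$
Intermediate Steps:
$X{\left(q,Q \right)} = -33 + 11 \sqrt{Q + q}$ ($X{\left(q,Q \right)} = \left(-3 + \sqrt{Q + q}\right) 11 = -33 + 11 \sqrt{Q + q}$)
$2 \left(-18\right) X{\left(6,1 \right)} = 2 \left(-18\right) \left(-33 + 11 \sqrt{1 + 6}\right) = - 36 \left(-33 + 11 \sqrt{7}\right) = 1188 - 396 \sqrt{7}$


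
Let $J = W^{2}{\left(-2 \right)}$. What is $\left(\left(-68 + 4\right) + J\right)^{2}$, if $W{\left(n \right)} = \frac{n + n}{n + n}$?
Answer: $3969$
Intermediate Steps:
$W{\left(n \right)} = 1$ ($W{\left(n \right)} = \frac{2 n}{2 n} = 2 n \frac{1}{2 n} = 1$)
$J = 1$ ($J = 1^{2} = 1$)
$\left(\left(-68 + 4\right) + J\right)^{2} = \left(\left(-68 + 4\right) + 1\right)^{2} = \left(-64 + 1\right)^{2} = \left(-63\right)^{2} = 3969$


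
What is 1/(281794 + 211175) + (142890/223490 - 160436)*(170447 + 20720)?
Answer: -337901970971278484776/11017364181 ≈ -3.0670e+10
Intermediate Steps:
1/(281794 + 211175) + (142890/223490 - 160436)*(170447 + 20720) = 1/492969 + (142890*(1/223490) - 160436)*191167 = 1/492969 + (14289/22349 - 160436)*191167 = 1/492969 - 3585569875/22349*191167 = 1/492969 - 685442636294125/22349 = -337901970971278484776/11017364181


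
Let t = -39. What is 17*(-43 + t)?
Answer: -1394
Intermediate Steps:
17*(-43 + t) = 17*(-43 - 39) = 17*(-82) = -1394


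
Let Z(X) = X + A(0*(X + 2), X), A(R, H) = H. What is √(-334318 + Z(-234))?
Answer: I*√334786 ≈ 578.61*I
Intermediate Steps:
Z(X) = 2*X (Z(X) = X + X = 2*X)
√(-334318 + Z(-234)) = √(-334318 + 2*(-234)) = √(-334318 - 468) = √(-334786) = I*√334786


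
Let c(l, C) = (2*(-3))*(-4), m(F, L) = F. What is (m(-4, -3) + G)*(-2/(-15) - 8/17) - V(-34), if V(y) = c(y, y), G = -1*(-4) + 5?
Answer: -1310/51 ≈ -25.686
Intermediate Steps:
G = 9 (G = 4 + 5 = 9)
c(l, C) = 24 (c(l, C) = -6*(-4) = 24)
V(y) = 24
(m(-4, -3) + G)*(-2/(-15) - 8/17) - V(-34) = (-4 + 9)*(-2/(-15) - 8/17) - 1*24 = 5*(-2*(-1/15) - 8*1/17) - 24 = 5*(2/15 - 8/17) - 24 = 5*(-86/255) - 24 = -86/51 - 24 = -1310/51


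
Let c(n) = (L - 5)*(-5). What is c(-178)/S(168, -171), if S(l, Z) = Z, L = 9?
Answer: 20/171 ≈ 0.11696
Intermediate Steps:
c(n) = -20 (c(n) = (9 - 5)*(-5) = 4*(-5) = -20)
c(-178)/S(168, -171) = -20/(-171) = -20*(-1/171) = 20/171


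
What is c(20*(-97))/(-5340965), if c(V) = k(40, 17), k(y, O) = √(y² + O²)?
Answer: -√1889/5340965 ≈ -8.1376e-6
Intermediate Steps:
k(y, O) = √(O² + y²)
c(V) = √1889 (c(V) = √(17² + 40²) = √(289 + 1600) = √1889)
c(20*(-97))/(-5340965) = √1889/(-5340965) = √1889*(-1/5340965) = -√1889/5340965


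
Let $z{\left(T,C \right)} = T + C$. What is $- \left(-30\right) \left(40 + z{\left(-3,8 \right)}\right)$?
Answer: $1350$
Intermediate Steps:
$z{\left(T,C \right)} = C + T$
$- \left(-30\right) \left(40 + z{\left(-3,8 \right)}\right) = - \left(-30\right) \left(40 + \left(8 - 3\right)\right) = - \left(-30\right) \left(40 + 5\right) = - \left(-30\right) 45 = \left(-1\right) \left(-1350\right) = 1350$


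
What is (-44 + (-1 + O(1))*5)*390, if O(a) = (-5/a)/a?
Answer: -28860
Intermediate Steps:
O(a) = -5/a**2
(-44 + (-1 + O(1))*5)*390 = (-44 + (-1 - 5/1**2)*5)*390 = (-44 + (-1 - 5*1)*5)*390 = (-44 + (-1 - 5)*5)*390 = (-44 - 6*5)*390 = (-44 - 30)*390 = -74*390 = -28860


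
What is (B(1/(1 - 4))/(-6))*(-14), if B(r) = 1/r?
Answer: -7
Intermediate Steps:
(B(1/(1 - 4))/(-6))*(-14) = (1/((-6)*(1/(1 - 4))))*(-14) = -1/(6*(1/(-3)))*(-14) = -1/(6*(-1/3))*(-14) = -1/6*(-3)*(-14) = (1/2)*(-14) = -7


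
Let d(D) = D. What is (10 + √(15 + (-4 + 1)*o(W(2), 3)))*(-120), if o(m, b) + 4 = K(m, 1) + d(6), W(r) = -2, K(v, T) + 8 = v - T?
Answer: -1200 - 120*√42 ≈ -1977.7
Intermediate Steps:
K(v, T) = -8 + v - T (K(v, T) = -8 + (v - T) = -8 + v - T)
o(m, b) = -7 + m (o(m, b) = -4 + ((-8 + m - 1*1) + 6) = -4 + ((-8 + m - 1) + 6) = -4 + ((-9 + m) + 6) = -4 + (-3 + m) = -7 + m)
(10 + √(15 + (-4 + 1)*o(W(2), 3)))*(-120) = (10 + √(15 + (-4 + 1)*(-7 - 2)))*(-120) = (10 + √(15 - 3*(-9)))*(-120) = (10 + √(15 + 27))*(-120) = (10 + √42)*(-120) = -1200 - 120*√42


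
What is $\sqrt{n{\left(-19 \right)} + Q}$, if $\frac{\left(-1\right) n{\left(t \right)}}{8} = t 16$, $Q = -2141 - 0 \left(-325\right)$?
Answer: $\sqrt{291} \approx 17.059$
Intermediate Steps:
$Q = -2141$ ($Q = -2141 - 0 = -2141 + 0 = -2141$)
$n{\left(t \right)} = - 128 t$ ($n{\left(t \right)} = - 8 t 16 = - 8 \cdot 16 t = - 128 t$)
$\sqrt{n{\left(-19 \right)} + Q} = \sqrt{\left(-128\right) \left(-19\right) - 2141} = \sqrt{2432 - 2141} = \sqrt{291}$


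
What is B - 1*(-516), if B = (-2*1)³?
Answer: 508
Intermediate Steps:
B = -8 (B = (-2)³ = -8)
B - 1*(-516) = -8 - 1*(-516) = -8 + 516 = 508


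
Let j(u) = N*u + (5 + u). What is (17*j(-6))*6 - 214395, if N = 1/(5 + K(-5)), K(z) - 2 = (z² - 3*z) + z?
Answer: -1501581/7 ≈ -2.1451e+5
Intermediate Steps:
K(z) = 2 + z² - 2*z (K(z) = 2 + ((z² - 3*z) + z) = 2 + (z² - 2*z) = 2 + z² - 2*z)
N = 1/42 (N = 1/(5 + (2 + (-5)² - 2*(-5))) = 1/(5 + (2 + 25 + 10)) = 1/(5 + 37) = 1/42 ≈ 0.023810)
j(u) = 5 + 43*u/42 (j(u) = u/42 + (5 + u) = 5 + 43*u/42)
(17*j(-6))*6 - 214395 = (17*(5 + (43/42)*(-6)))*6 - 214395 = (17*(5 - 43/7))*6 - 214395 = (17*(-8/7))*6 - 214395 = -136/7*6 - 214395 = -816/7 - 214395 = -1501581/7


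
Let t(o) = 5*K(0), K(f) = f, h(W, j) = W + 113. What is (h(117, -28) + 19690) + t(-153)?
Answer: 19920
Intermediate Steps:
h(W, j) = 113 + W
t(o) = 0 (t(o) = 5*0 = 0)
(h(117, -28) + 19690) + t(-153) = ((113 + 117) + 19690) + 0 = (230 + 19690) + 0 = 19920 + 0 = 19920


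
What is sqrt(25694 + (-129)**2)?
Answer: sqrt(42335) ≈ 205.75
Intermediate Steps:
sqrt(25694 + (-129)**2) = sqrt(25694 + 16641) = sqrt(42335)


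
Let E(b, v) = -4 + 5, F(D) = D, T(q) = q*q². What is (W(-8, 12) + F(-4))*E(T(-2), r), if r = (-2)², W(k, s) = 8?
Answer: 4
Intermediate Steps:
r = 4
T(q) = q³
E(b, v) = 1
(W(-8, 12) + F(-4))*E(T(-2), r) = (8 - 4)*1 = 4*1 = 4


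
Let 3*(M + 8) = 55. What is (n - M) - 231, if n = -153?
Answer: -1183/3 ≈ -394.33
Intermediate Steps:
M = 31/3 (M = -8 + (⅓)*55 = -8 + 55/3 = 31/3 ≈ 10.333)
(n - M) - 231 = (-153 - 1*31/3) - 231 = (-153 - 31/3) - 231 = -490/3 - 231 = -1183/3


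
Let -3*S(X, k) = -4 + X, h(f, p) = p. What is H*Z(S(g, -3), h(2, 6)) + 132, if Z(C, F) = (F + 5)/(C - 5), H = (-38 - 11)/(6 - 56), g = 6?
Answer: 110583/850 ≈ 130.10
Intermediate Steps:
S(X, k) = 4/3 - X/3 (S(X, k) = -(-4 + X)/3 = 4/3 - X/3)
H = 49/50 (H = -49/(-50) = -49*(-1/50) = 49/50 ≈ 0.98000)
Z(C, F) = (5 + F)/(-5 + C)
H*Z(S(g, -3), h(2, 6)) + 132 = 49*((5 + 6)/(-5 + (4/3 - ⅓*6)))/50 + 132 = 49*(11/(-5 + (4/3 - 2)))/50 + 132 = 49*(11/(-5 - ⅔))/50 + 132 = 49*(11/(-17/3))/50 + 132 = 49*(-3/17*11)/50 + 132 = (49/50)*(-33/17) + 132 = -1617/850 + 132 = 110583/850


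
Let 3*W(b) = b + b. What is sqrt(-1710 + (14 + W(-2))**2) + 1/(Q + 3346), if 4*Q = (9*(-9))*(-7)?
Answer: 4/13951 + I*sqrt(13946)/3 ≈ 0.00028672 + 39.364*I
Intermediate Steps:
Q = 567/4 (Q = ((9*(-9))*(-7))/4 = (-81*(-7))/4 = (1/4)*567 = 567/4 ≈ 141.75)
W(b) = 2*b/3 (W(b) = (b + b)/3 = (2*b)/3 = 2*b/3)
sqrt(-1710 + (14 + W(-2))**2) + 1/(Q + 3346) = sqrt(-1710 + (14 + (2/3)*(-2))**2) + 1/(567/4 + 3346) = sqrt(-1710 + (14 - 4/3)**2) + 1/(13951/4) = sqrt(-1710 + (38/3)**2) + 4/13951 = sqrt(-1710 + 1444/9) + 4/13951 = sqrt(-13946/9) + 4/13951 = I*sqrt(13946)/3 + 4/13951 = 4/13951 + I*sqrt(13946)/3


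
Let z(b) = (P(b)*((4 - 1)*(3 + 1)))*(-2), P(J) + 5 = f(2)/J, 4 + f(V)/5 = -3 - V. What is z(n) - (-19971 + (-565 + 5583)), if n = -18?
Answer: 15013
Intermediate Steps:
f(V) = -35 - 5*V (f(V) = -20 + 5*(-3 - V) = -20 + (-15 - 5*V) = -35 - 5*V)
P(J) = -5 - 45/J (P(J) = -5 + (-35 - 5*2)/J = -5 + (-35 - 10)/J = -5 - 45/J)
z(b) = 120 + 1080/b (z(b) = ((-5 - 45/b)*((4 - 1)*(3 + 1)))*(-2) = ((-5 - 45/b)*(3*4))*(-2) = ((-5 - 45/b)*12)*(-2) = (-60 - 540/b)*(-2) = 120 + 1080/b)
z(n) - (-19971 + (-565 + 5583)) = (120 + 1080/(-18)) - (-19971 + (-565 + 5583)) = (120 + 1080*(-1/18)) - (-19971 + 5018) = (120 - 60) - 1*(-14953) = 60 + 14953 = 15013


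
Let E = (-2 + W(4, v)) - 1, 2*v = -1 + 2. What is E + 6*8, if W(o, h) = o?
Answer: 49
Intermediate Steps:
v = ½ (v = (-1 + 2)/2 = (½)*1 = ½ ≈ 0.50000)
E = 1 (E = (-2 + 4) - 1 = 2 - 1 = 1)
E + 6*8 = 1 + 6*8 = 1 + 48 = 49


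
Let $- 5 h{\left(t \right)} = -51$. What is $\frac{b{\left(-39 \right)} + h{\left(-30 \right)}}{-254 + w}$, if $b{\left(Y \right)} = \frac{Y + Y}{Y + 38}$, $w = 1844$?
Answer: $\frac{147}{2650} \approx 0.055472$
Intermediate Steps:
$h{\left(t \right)} = \frac{51}{5}$ ($h{\left(t \right)} = \left(- \frac{1}{5}\right) \left(-51\right) = \frac{51}{5}$)
$b{\left(Y \right)} = \frac{2 Y}{38 + Y}$
$\frac{b{\left(-39 \right)} + h{\left(-30 \right)}}{-254 + w} = \frac{2 \left(-39\right) \frac{1}{38 - 39} + \frac{51}{5}}{-254 + 1844} = \frac{2 \left(-39\right) \frac{1}{-1} + \frac{51}{5}}{1590} = \left(2 \left(-39\right) \left(-1\right) + \frac{51}{5}\right) \frac{1}{1590} = \left(78 + \frac{51}{5}\right) \frac{1}{1590} = \frac{441}{5} \cdot \frac{1}{1590} = \frac{147}{2650}$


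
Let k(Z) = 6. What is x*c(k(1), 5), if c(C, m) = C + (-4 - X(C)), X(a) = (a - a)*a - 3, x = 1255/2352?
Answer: 6275/2352 ≈ 2.6679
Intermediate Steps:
x = 1255/2352 (x = 1255*(1/2352) = 1255/2352 ≈ 0.53359)
X(a) = -3 (X(a) = 0*a - 3 = 0 - 3 = -3)
c(C, m) = -1 + C (c(C, m) = C + (-4 - 1*(-3)) = C + (-4 + 3) = C - 1 = -1 + C)
x*c(k(1), 5) = 1255*(-1 + 6)/2352 = (1255/2352)*5 = 6275/2352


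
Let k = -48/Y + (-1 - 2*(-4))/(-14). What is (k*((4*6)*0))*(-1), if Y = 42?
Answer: 0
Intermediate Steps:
k = -23/14 (k = -48/42 + (-1 - 2*(-4))/(-14) = -48*1/42 + (-1 + 8)*(-1/14) = -8/7 + 7*(-1/14) = -8/7 - ½ = -23/14 ≈ -1.6429)
(k*((4*6)*0))*(-1) = -23*4*6*0/14*(-1) = -276*0/7*(-1) = -23/14*0*(-1) = 0*(-1) = 0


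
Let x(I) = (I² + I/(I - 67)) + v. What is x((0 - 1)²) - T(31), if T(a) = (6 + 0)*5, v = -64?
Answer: -6139/66 ≈ -93.015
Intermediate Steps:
T(a) = 30 (T(a) = 6*5 = 30)
x(I) = -64 + I² + I/(-67 + I) (x(I) = (I² + I/(I - 67)) - 64 = (I² + I/(-67 + I)) - 64 = -64 + I² + I/(-67 + I))
x((0 - 1)²) - T(31) = (4288 + ((0 - 1)²)³ - 67*(0 - 1)⁴ - 63*(0 - 1)²)/(-67 + (0 - 1)²) - 1*30 = (4288 + ((-1)²)³ - 67*((-1)²)² - 63*(-1)²)/(-67 + (-1)²) - 30 = (4288 + 1³ - 67*1² - 63*1)/(-67 + 1) - 30 = (4288 + 1 - 67*1 - 63)/(-66) - 30 = -(4288 + 1 - 67 - 63)/66 - 30 = -1/66*4159 - 30 = -4159/66 - 30 = -6139/66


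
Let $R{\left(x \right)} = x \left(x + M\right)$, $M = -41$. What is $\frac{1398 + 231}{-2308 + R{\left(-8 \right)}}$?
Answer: $- \frac{1629}{1916} \approx -0.85021$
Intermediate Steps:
$R{\left(x \right)} = x \left(-41 + x\right)$ ($R{\left(x \right)} = x \left(x - 41\right) = x \left(-41 + x\right)$)
$\frac{1398 + 231}{-2308 + R{\left(-8 \right)}} = \frac{1398 + 231}{-2308 - 8 \left(-41 - 8\right)} = \frac{1629}{-2308 - -392} = \frac{1629}{-2308 + 392} = \frac{1629}{-1916} = 1629 \left(- \frac{1}{1916}\right) = - \frac{1629}{1916}$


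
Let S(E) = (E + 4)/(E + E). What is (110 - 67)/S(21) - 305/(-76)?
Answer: 144881/1900 ≈ 76.253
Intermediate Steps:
S(E) = (4 + E)/(2*E) (S(E) = (4 + E)/((2*E)) = (4 + E)*(1/(2*E)) = (4 + E)/(2*E))
(110 - 67)/S(21) - 305/(-76) = (110 - 67)/(((1/2)*(4 + 21)/21)) - 305/(-76) = 43/(((1/2)*(1/21)*25)) - 305*(-1/76) = 43/(25/42) + 305/76 = 43*(42/25) + 305/76 = 1806/25 + 305/76 = 144881/1900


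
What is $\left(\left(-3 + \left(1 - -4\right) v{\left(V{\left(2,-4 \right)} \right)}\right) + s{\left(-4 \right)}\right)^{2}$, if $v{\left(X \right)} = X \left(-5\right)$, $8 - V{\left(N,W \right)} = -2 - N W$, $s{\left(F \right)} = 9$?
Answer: $1936$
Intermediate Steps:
$V{\left(N,W \right)} = 10 + N W$ ($V{\left(N,W \right)} = 8 - \left(-2 - N W\right) = 8 + \left(2 + N W\right) = 10 + N W$)
$v{\left(X \right)} = - 5 X$
$\left(\left(-3 + \left(1 - -4\right) v{\left(V{\left(2,-4 \right)} \right)}\right) + s{\left(-4 \right)}\right)^{2} = \left(\left(-3 + \left(1 - -4\right) \left(- 5 \left(10 + 2 \left(-4\right)\right)\right)\right) + 9\right)^{2} = \left(\left(-3 + \left(1 + 4\right) \left(- 5 \left(10 - 8\right)\right)\right) + 9\right)^{2} = \left(\left(-3 + 5 \left(\left(-5\right) 2\right)\right) + 9\right)^{2} = \left(\left(-3 + 5 \left(-10\right)\right) + 9\right)^{2} = \left(\left(-3 - 50\right) + 9\right)^{2} = \left(-53 + 9\right)^{2} = \left(-44\right)^{2} = 1936$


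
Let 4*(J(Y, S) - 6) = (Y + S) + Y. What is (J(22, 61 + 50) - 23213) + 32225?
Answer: 36227/4 ≈ 9056.8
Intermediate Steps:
J(Y, S) = 6 + Y/2 + S/4 (J(Y, S) = 6 + ((Y + S) + Y)/4 = 6 + ((S + Y) + Y)/4 = 6 + (S + 2*Y)/4 = 6 + (Y/2 + S/4) = 6 + Y/2 + S/4)
(J(22, 61 + 50) - 23213) + 32225 = ((6 + (½)*22 + (61 + 50)/4) - 23213) + 32225 = ((6 + 11 + (¼)*111) - 23213) + 32225 = ((6 + 11 + 111/4) - 23213) + 32225 = (179/4 - 23213) + 32225 = -92673/4 + 32225 = 36227/4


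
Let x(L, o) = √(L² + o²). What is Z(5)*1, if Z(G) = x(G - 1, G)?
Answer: √41 ≈ 6.4031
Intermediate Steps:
Z(G) = √(G² + (-1 + G)²) (Z(G) = √((G - 1)² + G²) = √((-1 + G)² + G²) = √(G² + (-1 + G)²))
Z(5)*1 = √(5² + (-1 + 5)²)*1 = √(25 + 4²)*1 = √(25 + 16)*1 = √41*1 = √41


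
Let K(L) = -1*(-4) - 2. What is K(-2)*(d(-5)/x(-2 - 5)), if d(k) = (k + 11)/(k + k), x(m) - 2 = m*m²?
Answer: 6/1705 ≈ 0.0035191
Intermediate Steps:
x(m) = 2 + m³ (x(m) = 2 + m*m² = 2 + m³)
d(k) = (11 + k)/(2*k) (d(k) = (11 + k)/((2*k)) = (11 + k)*(1/(2*k)) = (11 + k)/(2*k))
K(L) = 2 (K(L) = 4 - 2 = 2)
K(-2)*(d(-5)/x(-2 - 5)) = 2*(((½)*(11 - 5)/(-5))/(2 + (-2 - 5)³)) = 2*(((½)*(-⅕)*6)/(2 + (-7)³)) = 2*(-3/(5*(2 - 343))) = 2*(-⅗/(-341)) = 2*(-⅗*(-1/341)) = 2*(3/1705) = 6/1705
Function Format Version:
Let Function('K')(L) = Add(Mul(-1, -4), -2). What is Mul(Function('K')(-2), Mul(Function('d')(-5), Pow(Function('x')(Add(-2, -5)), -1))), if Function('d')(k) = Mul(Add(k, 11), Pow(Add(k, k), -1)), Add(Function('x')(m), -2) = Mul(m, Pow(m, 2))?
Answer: Rational(6, 1705) ≈ 0.0035191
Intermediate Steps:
Function('x')(m) = Add(2, Pow(m, 3)) (Function('x')(m) = Add(2, Mul(m, Pow(m, 2))) = Add(2, Pow(m, 3)))
Function('d')(k) = Mul(Rational(1, 2), Pow(k, -1), Add(11, k)) (Function('d')(k) = Mul(Add(11, k), Pow(Mul(2, k), -1)) = Mul(Add(11, k), Mul(Rational(1, 2), Pow(k, -1))) = Mul(Rational(1, 2), Pow(k, -1), Add(11, k)))
Function('K')(L) = 2 (Function('K')(L) = Add(4, -2) = 2)
Mul(Function('K')(-2), Mul(Function('d')(-5), Pow(Function('x')(Add(-2, -5)), -1))) = Mul(2, Mul(Mul(Rational(1, 2), Pow(-5, -1), Add(11, -5)), Pow(Add(2, Pow(Add(-2, -5), 3)), -1))) = Mul(2, Mul(Mul(Rational(1, 2), Rational(-1, 5), 6), Pow(Add(2, Pow(-7, 3)), -1))) = Mul(2, Mul(Rational(-3, 5), Pow(Add(2, -343), -1))) = Mul(2, Mul(Rational(-3, 5), Pow(-341, -1))) = Mul(2, Mul(Rational(-3, 5), Rational(-1, 341))) = Mul(2, Rational(3, 1705)) = Rational(6, 1705)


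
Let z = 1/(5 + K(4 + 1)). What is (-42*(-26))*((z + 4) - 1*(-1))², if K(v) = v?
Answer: 710073/25 ≈ 28403.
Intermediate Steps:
z = ⅒ (z = 1/(5 + (4 + 1)) = 1/(5 + 5) = 1/10 = ⅒ ≈ 0.10000)
(-42*(-26))*((z + 4) - 1*(-1))² = (-42*(-26))*((⅒ + 4) - 1*(-1))² = 1092*(41/10 + 1)² = 1092*(51/10)² = 1092*(2601/100) = 710073/25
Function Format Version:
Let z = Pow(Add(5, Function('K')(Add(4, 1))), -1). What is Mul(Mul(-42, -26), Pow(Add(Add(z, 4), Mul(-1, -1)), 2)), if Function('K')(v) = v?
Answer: Rational(710073, 25) ≈ 28403.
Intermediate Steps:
z = Rational(1, 10) (z = Pow(Add(5, Add(4, 1)), -1) = Pow(Add(5, 5), -1) = Pow(10, -1) = Rational(1, 10) ≈ 0.10000)
Mul(Mul(-42, -26), Pow(Add(Add(z, 4), Mul(-1, -1)), 2)) = Mul(Mul(-42, -26), Pow(Add(Add(Rational(1, 10), 4), Mul(-1, -1)), 2)) = Mul(1092, Pow(Add(Rational(41, 10), 1), 2)) = Mul(1092, Pow(Rational(51, 10), 2)) = Mul(1092, Rational(2601, 100)) = Rational(710073, 25)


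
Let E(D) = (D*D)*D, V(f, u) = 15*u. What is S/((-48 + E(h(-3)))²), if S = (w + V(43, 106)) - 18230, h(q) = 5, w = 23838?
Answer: 7198/5929 ≈ 1.2140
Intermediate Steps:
E(D) = D³ (E(D) = D²*D = D³)
S = 7198 (S = (23838 + 15*106) - 18230 = (23838 + 1590) - 18230 = 25428 - 18230 = 7198)
S/((-48 + E(h(-3)))²) = 7198/((-48 + 5³)²) = 7198/((-48 + 125)²) = 7198/(77²) = 7198/5929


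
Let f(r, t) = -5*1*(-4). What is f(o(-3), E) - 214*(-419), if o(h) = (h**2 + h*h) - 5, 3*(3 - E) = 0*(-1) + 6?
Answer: 89686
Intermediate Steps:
E = 1 (E = 3 - (0*(-1) + 6)/3 = 3 - (0 + 6)/3 = 3 - 1/3*6 = 3 - 2 = 1)
o(h) = -5 + 2*h**2 (o(h) = (h**2 + h**2) - 5 = 2*h**2 - 5 = -5 + 2*h**2)
f(r, t) = 20 (f(r, t) = -5*(-4) = 20)
f(o(-3), E) - 214*(-419) = 20 - 214*(-419) = 20 + 89666 = 89686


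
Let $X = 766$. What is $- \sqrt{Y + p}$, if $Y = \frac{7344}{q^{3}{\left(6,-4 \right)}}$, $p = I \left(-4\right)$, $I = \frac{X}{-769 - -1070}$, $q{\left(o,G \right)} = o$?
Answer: $- \frac{\sqrt{2158170}}{301} \approx -4.8806$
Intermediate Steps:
$I = \frac{766}{301}$ ($I = \frac{766}{-769 - -1070} = \frac{766}{-769 + 1070} = \frac{766}{301} \approx 2.5448$)
$p = - \frac{3064}{301}$ ($p = \frac{766}{301} \left(-4\right) = - \frac{3064}{301} \approx -10.179$)
$Y = 34$ ($Y = \frac{7344}{6^{3}} = \frac{7344}{216} = 7344 \cdot \frac{1}{216} = 34$)
$- \sqrt{Y + p} = - \sqrt{34 - \frac{3064}{301}} = - \sqrt{\frac{7170}{301}} = - \frac{\sqrt{2158170}}{301}$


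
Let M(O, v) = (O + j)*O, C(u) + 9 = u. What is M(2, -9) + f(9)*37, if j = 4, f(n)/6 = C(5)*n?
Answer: -7980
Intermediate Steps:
C(u) = -9 + u
f(n) = -24*n (f(n) = 6*((-9 + 5)*n) = 6*(-4*n) = -24*n)
M(O, v) = O*(4 + O) (M(O, v) = (O + 4)*O = (4 + O)*O = O*(4 + O))
M(2, -9) + f(9)*37 = 2*(4 + 2) - 24*9*37 = 2*6 - 216*37 = 12 - 7992 = -7980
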